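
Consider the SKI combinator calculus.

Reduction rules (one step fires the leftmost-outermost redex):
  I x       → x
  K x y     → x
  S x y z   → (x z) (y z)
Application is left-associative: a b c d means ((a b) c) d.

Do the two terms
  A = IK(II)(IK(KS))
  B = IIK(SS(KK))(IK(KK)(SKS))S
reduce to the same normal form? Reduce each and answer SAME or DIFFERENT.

Term A:
  start: IK(II)(IK(KS))
  →1  K(II)(IK(KS))
  →2  II
  →3  I

Term B:
  start: IIK(SS(KK))(IK(KK)(SKS))S
  →1  IK(SS(KK))(IK(KK)(SKS))S
  →2  K(SS(KK))(IK(KK)(SKS))S
  →3  SS(KK)S
  →4  SS(KKS)
  →5  SSK

Answer: DIFFERENT — A ⇓ I, B ⇓ SSK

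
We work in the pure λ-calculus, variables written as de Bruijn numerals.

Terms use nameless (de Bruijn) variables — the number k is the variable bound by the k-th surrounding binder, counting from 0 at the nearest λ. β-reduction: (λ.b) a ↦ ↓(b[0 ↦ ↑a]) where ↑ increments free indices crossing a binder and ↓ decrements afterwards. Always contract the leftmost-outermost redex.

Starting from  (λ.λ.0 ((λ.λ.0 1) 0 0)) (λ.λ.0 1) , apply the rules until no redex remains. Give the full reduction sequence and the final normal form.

  start: (λ.λ.0 ((λ.λ.0 1) 0 0)) (λ.λ.0 1)
  →1  λ.0 ((λ.λ.0 1) 0 0)
  →2  λ.0 ((λ.0 1) 0)
  →3  λ.0 (0 0)

Answer: normal form = λ.0 (0 0)  (in 3 steps)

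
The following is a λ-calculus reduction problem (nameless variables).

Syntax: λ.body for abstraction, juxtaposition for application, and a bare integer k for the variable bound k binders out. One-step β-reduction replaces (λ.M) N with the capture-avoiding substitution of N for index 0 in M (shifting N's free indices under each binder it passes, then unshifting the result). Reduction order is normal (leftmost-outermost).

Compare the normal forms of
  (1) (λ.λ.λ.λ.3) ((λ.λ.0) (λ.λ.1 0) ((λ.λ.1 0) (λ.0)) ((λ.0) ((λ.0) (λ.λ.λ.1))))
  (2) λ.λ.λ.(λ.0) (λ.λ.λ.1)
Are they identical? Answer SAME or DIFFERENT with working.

Answer: SAME — A ⇓ λ.λ.λ.λ.λ.λ.1, B ⇓ λ.λ.λ.λ.λ.λ.1

Working:
Term A:
  start: (λ.λ.λ.λ.3) ((λ.λ.0) (λ.λ.1 0) ((λ.λ.1 0) (λ.0)) ((λ.0) ((λ.0) (λ.λ.λ.1))))
  →1  λ.λ.λ.(λ.λ.0) (λ.λ.1 0) ((λ.λ.1 0) (λ.0)) ((λ.0) ((λ.0) (λ.λ.λ.1)))
  →2  λ.λ.λ.(λ.0) ((λ.λ.1 0) (λ.0)) ((λ.0) ((λ.0) (λ.λ.λ.1)))
  →3  λ.λ.λ.(λ.λ.1 0) (λ.0) ((λ.0) ((λ.0) (λ.λ.λ.1)))
  →4  λ.λ.λ.(λ.(λ.0) 0) ((λ.0) ((λ.0) (λ.λ.λ.1)))
  →5  λ.λ.λ.(λ.0) ((λ.0) ((λ.0) (λ.λ.λ.1)))
  →6  λ.λ.λ.(λ.0) ((λ.0) (λ.λ.λ.1))
  →7  λ.λ.λ.(λ.0) (λ.λ.λ.1)
  →8  λ.λ.λ.λ.λ.λ.1

Term B:
  start: λ.λ.λ.(λ.0) (λ.λ.λ.1)
  →1  λ.λ.λ.λ.λ.λ.1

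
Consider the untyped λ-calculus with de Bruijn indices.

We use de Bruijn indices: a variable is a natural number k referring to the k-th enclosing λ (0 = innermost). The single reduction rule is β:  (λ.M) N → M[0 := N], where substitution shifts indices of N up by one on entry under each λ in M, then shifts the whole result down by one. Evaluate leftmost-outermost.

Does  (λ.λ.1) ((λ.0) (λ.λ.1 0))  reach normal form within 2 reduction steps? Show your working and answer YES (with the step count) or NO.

Answer: YES — reaches normal form λ.λ.λ.1 0 in 2 ≤ 2 steps

Derivation:
  start: (λ.λ.1) ((λ.0) (λ.λ.1 0))
  step 1: λ.(λ.0) (λ.λ.1 0)
  step 2: λ.λ.λ.1 0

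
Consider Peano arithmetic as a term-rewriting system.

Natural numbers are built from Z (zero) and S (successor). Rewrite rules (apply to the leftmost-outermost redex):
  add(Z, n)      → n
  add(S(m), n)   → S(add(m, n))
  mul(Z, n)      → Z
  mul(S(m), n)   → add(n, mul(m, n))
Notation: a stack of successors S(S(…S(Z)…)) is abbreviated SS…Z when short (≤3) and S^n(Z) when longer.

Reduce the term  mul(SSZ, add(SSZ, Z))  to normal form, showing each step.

Answer: normal form = S^4(Z)  (in 15 steps)

Working:
  start: mul(SSZ, add(SSZ, Z))
  step 1: add(add(SSZ, Z), mul(SZ, add(SSZ, Z)))
  step 2: add(S(add(SZ, Z)), mul(SZ, add(SSZ, Z)))
  step 3: S(add(add(SZ, Z), mul(SZ, add(SSZ, Z))))
  step 4: S(add(S(add(Z, Z)), mul(SZ, add(SSZ, Z))))
  step 5: S(S(add(add(Z, Z), mul(SZ, add(SSZ, Z)))))
  step 6: S(S(add(Z, mul(SZ, add(SSZ, Z)))))
  step 7: S(S(mul(SZ, add(SSZ, Z))))
  step 8: S(S(add(add(SSZ, Z), mul(Z, add(SSZ, Z)))))
  step 9: S(S(add(S(add(SZ, Z)), mul(Z, add(SSZ, Z)))))
  step 10: S(S(S(add(add(SZ, Z), mul(Z, add(SSZ, Z))))))
  step 11: S(S(S(add(S(add(Z, Z)), mul(Z, add(SSZ, Z))))))
  step 12: S(S(S(S(add(add(Z, Z), mul(Z, add(SSZ, Z)))))))
  step 13: S(S(S(S(add(Z, mul(Z, add(SSZ, Z)))))))
  step 14: S(S(S(S(mul(Z, add(SSZ, Z))))))
  step 15: S^4(Z)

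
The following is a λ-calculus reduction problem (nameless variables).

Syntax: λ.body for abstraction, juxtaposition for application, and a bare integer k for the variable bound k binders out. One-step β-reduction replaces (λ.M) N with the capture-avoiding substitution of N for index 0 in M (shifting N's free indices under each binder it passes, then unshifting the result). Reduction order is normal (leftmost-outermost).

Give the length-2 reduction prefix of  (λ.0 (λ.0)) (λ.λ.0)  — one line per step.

Answer: after 2 steps: λ.0

Working:
  start: (λ.0 (λ.0)) (λ.λ.0)
  [1] (λ.λ.0) (λ.0)
  [2] λ.0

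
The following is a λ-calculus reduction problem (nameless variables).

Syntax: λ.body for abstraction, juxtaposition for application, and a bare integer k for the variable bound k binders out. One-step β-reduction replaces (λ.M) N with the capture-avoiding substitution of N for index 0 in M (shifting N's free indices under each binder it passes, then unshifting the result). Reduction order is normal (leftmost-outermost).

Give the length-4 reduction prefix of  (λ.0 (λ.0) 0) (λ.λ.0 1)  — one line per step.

  start: (λ.0 (λ.0) 0) (λ.λ.0 1)
  →1  (λ.λ.0 1) (λ.0) (λ.λ.0 1)
  →2  (λ.0 (λ.0)) (λ.λ.0 1)
  →3  (λ.λ.0 1) (λ.0)
  →4  λ.0 (λ.0)

Answer: after 4 steps: λ.0 (λ.0)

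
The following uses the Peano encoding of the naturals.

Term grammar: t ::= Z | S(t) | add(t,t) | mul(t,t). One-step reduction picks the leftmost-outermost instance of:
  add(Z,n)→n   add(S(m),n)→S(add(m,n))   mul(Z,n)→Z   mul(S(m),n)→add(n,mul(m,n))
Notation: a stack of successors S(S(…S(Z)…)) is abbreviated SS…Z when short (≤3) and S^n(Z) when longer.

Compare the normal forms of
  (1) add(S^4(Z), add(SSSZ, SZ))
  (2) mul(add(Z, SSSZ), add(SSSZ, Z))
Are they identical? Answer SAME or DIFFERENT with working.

Answer: DIFFERENT — A ⇓ S^8(Z), B ⇓ S^9(Z)

Working:
Term A:
  start: add(S^4(Z), add(SSSZ, SZ))
  step 1: S(add(SSSZ, add(SSSZ, SZ)))
  step 2: S(S(add(SSZ, add(SSSZ, SZ))))
  step 3: S(S(S(add(SZ, add(SSSZ, SZ)))))
  step 4: S(S(S(S(add(Z, add(SSSZ, SZ))))))
  step 5: S(S(S(S(add(SSSZ, SZ)))))
  step 6: S(S(S(S(S(add(SSZ, SZ))))))
  step 7: S(S(S(S(S(S(add(SZ, SZ)))))))
  step 8: S(S(S(S(S(S(S(add(Z, SZ))))))))
  step 9: S^8(Z)

Term B:
  start: mul(add(Z, SSSZ), add(SSSZ, Z))
  step 1: mul(SSSZ, add(SSSZ, Z))
  step 2: add(add(SSSZ, Z), mul(SSZ, add(SSSZ, Z)))
  step 3: add(S(add(SSZ, Z)), mul(SSZ, add(SSSZ, Z)))
  step 4: S(add(add(SSZ, Z), mul(SSZ, add(SSSZ, Z))))
  step 5: S(add(S(add(SZ, Z)), mul(SSZ, add(SSSZ, Z))))
  step 6: S(S(add(add(SZ, Z), mul(SSZ, add(SSSZ, Z)))))
  step 7: S(S(add(S(add(Z, Z)), mul(SSZ, add(SSSZ, Z)))))
  step 8: S(S(S(add(add(Z, Z), mul(SSZ, add(SSSZ, Z))))))
  step 9: S(S(S(add(Z, mul(SSZ, add(SSSZ, Z))))))
  step 10: S(S(S(mul(SSZ, add(SSSZ, Z)))))
  step 11: S(S(S(add(add(SSSZ, Z), mul(SZ, add(SSSZ, Z))))))
  step 12: S(S(S(add(S(add(SSZ, Z)), mul(SZ, add(SSSZ, Z))))))
  step 13: S(S(S(S(add(add(SSZ, Z), mul(SZ, add(SSSZ, Z)))))))
  step 14: S(S(S(S(add(S(add(SZ, Z)), mul(SZ, add(SSSZ, Z)))))))
  step 15: S(S(S(S(S(add(add(SZ, Z), mul(SZ, add(SSSZ, Z))))))))
  step 16: S(S(S(S(S(add(S(add(Z, Z)), mul(SZ, add(SSSZ, Z))))))))
  step 17: S(S(S(S(S(S(add(add(Z, Z), mul(SZ, add(SSSZ, Z)))))))))
  step 18: S(S(S(S(S(S(add(Z, mul(SZ, add(SSSZ, Z)))))))))
  step 19: S(S(S(S(S(S(mul(SZ, add(SSSZ, Z))))))))
  step 20: S(S(S(S(S(S(add(add(SSSZ, Z), mul(Z, add(SSSZ, Z)))))))))
  step 21: S(S(S(S(S(S(add(S(add(SSZ, Z)), mul(Z, add(SSSZ, Z)))))))))
  step 22: S(S(S(S(S(S(S(add(add(SSZ, Z), mul(Z, add(SSSZ, Z))))))))))
  step 23: S(S(S(S(S(S(S(add(S(add(SZ, Z)), mul(Z, add(SSSZ, Z))))))))))
  step 24: S(S(S(S(S(S(S(S(add(add(SZ, Z), mul(Z, add(SSSZ, Z)))))))))))
  step 25: S(S(S(S(S(S(S(S(add(S(add(Z, Z)), mul(Z, add(SSSZ, Z)))))))))))
  step 26: S(S(S(S(S(S(S(S(S(add(add(Z, Z), mul(Z, add(SSSZ, Z))))))))))))
  step 27: S(S(S(S(S(S(S(S(S(add(Z, mul(Z, add(SSSZ, Z))))))))))))
  step 28: S(S(S(S(S(S(S(S(S(mul(Z, add(SSSZ, Z)))))))))))
  step 29: S^9(Z)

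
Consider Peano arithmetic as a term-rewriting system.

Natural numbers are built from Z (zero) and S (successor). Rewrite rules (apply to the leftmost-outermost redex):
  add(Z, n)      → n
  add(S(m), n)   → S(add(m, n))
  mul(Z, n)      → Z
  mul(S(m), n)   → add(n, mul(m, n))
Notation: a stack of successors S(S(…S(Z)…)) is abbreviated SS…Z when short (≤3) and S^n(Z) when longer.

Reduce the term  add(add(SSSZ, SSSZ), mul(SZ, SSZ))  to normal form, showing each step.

Answer: normal form = S^8(Z)  (in 16 steps)

Reduction:
  start: add(add(SSSZ, SSSZ), mul(SZ, SSZ))
  [1] add(S(add(SSZ, SSSZ)), mul(SZ, SSZ))
  [2] S(add(add(SSZ, SSSZ), mul(SZ, SSZ)))
  [3] S(add(S(add(SZ, SSSZ)), mul(SZ, SSZ)))
  [4] S(S(add(add(SZ, SSSZ), mul(SZ, SSZ))))
  [5] S(S(add(S(add(Z, SSSZ)), mul(SZ, SSZ))))
  [6] S(S(S(add(add(Z, SSSZ), mul(SZ, SSZ)))))
  [7] S(S(S(add(SSSZ, mul(SZ, SSZ)))))
  [8] S(S(S(S(add(SSZ, mul(SZ, SSZ))))))
  [9] S(S(S(S(S(add(SZ, mul(SZ, SSZ)))))))
  [10] S(S(S(S(S(S(add(Z, mul(SZ, SSZ))))))))
  [11] S(S(S(S(S(S(mul(SZ, SSZ)))))))
  [12] S(S(S(S(S(S(add(SSZ, mul(Z, SSZ))))))))
  [13] S(S(S(S(S(S(S(add(SZ, mul(Z, SSZ)))))))))
  [14] S(S(S(S(S(S(S(S(add(Z, mul(Z, SSZ))))))))))
  [15] S(S(S(S(S(S(S(S(mul(Z, SSZ)))))))))
  [16] S^8(Z)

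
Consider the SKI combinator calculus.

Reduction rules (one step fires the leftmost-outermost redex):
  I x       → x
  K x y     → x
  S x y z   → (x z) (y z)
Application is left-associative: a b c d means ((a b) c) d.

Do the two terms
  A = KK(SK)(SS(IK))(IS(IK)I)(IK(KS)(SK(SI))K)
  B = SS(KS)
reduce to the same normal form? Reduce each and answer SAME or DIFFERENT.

Answer: SAME — A ⇓ SS(KS), B ⇓ SS(KS)

Derivation:
Term A:
  start: KK(SK)(SS(IK))(IS(IK)I)(IK(KS)(SK(SI))K)
  [1] K(SS(IK))(IS(IK)I)(IK(KS)(SK(SI))K)
  [2] SS(IK)(IK(KS)(SK(SI))K)
  [3] S(IK(KS)(SK(SI))K)(IK(IK(KS)(SK(SI))K))
  [4] S(K(KS)(SK(SI))K)(IK(IK(KS)(SK(SI))K))
  [5] S(KSK)(IK(IK(KS)(SK(SI))K))
  [6] SS(IK(IK(KS)(SK(SI))K))
  [7] SS(K(IK(KS)(SK(SI))K))
  [8] SS(K(K(KS)(SK(SI))K))
  [9] SS(K(KSK))
  [10] SS(KS)

Term B:
  start: SS(KS)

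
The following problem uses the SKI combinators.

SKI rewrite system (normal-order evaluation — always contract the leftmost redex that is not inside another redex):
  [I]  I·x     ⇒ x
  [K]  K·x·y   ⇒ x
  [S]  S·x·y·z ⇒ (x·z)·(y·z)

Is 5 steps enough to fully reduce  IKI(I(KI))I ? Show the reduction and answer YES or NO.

  start: IKI(I(KI))I
  →1  KI(I(KI))I
  →2  II
  →3  I

Answer: YES — reaches normal form I in 3 ≤ 5 steps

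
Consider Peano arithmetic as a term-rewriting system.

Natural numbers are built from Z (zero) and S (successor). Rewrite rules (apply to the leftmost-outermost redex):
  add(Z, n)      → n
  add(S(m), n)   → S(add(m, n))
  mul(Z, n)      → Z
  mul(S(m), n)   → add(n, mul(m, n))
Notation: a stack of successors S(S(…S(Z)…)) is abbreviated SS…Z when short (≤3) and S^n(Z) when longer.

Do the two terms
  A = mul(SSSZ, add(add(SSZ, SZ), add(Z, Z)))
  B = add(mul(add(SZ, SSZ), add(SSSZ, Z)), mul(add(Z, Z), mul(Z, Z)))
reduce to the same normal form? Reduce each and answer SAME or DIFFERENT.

Term A:
  start: mul(SSSZ, add(add(SSZ, SZ), add(Z, Z)))
  →1  add(add(add(SSZ, SZ), add(Z, Z)), mul(SSZ, add(add(SSZ, SZ), add(Z, Z))))
  →2  add(add(S(add(SZ, SZ)), add(Z, Z)), mul(SSZ, add(add(SSZ, SZ), add(Z, Z))))
  →3  add(S(add(add(SZ, SZ), add(Z, Z))), mul(SSZ, add(add(SSZ, SZ), add(Z, Z))))
  →4  S(add(add(add(SZ, SZ), add(Z, Z)), mul(SSZ, add(add(SSZ, SZ), add(Z, Z)))))
  →5  S(add(add(S(add(Z, SZ)), add(Z, Z)), mul(SSZ, add(add(SSZ, SZ), add(Z, Z)))))
  →6  S(add(S(add(add(Z, SZ), add(Z, Z))), mul(SSZ, add(add(SSZ, SZ), add(Z, Z)))))
  →7  S(S(add(add(add(Z, SZ), add(Z, Z)), mul(SSZ, add(add(SSZ, SZ), add(Z, Z))))))
  →8  S(S(add(add(SZ, add(Z, Z)), mul(SSZ, add(add(SSZ, SZ), add(Z, Z))))))
  →9  S(S(add(S(add(Z, add(Z, Z))), mul(SSZ, add(add(SSZ, SZ), add(Z, Z))))))
  →10  S(S(S(add(add(Z, add(Z, Z)), mul(SSZ, add(add(SSZ, SZ), add(Z, Z)))))))
  →11  S(S(S(add(add(Z, Z), mul(SSZ, add(add(SSZ, SZ), add(Z, Z)))))))
  →12  S(S(S(add(Z, mul(SSZ, add(add(SSZ, SZ), add(Z, Z)))))))
  →13  S(S(S(mul(SSZ, add(add(SSZ, SZ), add(Z, Z))))))
  →14  S(S(S(add(add(add(SSZ, SZ), add(Z, Z)), mul(SZ, add(add(SSZ, SZ), add(Z, Z)))))))
  →15  S(S(S(add(add(S(add(SZ, SZ)), add(Z, Z)), mul(SZ, add(add(SSZ, SZ), add(Z, Z)))))))
  →16  S(S(S(add(S(add(add(SZ, SZ), add(Z, Z))), mul(SZ, add(add(SSZ, SZ), add(Z, Z)))))))
  →17  S(S(S(S(add(add(add(SZ, SZ), add(Z, Z)), mul(SZ, add(add(SSZ, SZ), add(Z, Z))))))))
  →18  S(S(S(S(add(add(S(add(Z, SZ)), add(Z, Z)), mul(SZ, add(add(SSZ, SZ), add(Z, Z))))))))
  →19  S(S(S(S(add(S(add(add(Z, SZ), add(Z, Z))), mul(SZ, add(add(SSZ, SZ), add(Z, Z))))))))
  →20  S(S(S(S(S(add(add(add(Z, SZ), add(Z, Z)), mul(SZ, add(add(SSZ, SZ), add(Z, Z)))))))))
  →21  S(S(S(S(S(add(add(SZ, add(Z, Z)), mul(SZ, add(add(SSZ, SZ), add(Z, Z)))))))))
  →22  S(S(S(S(S(add(S(add(Z, add(Z, Z))), mul(SZ, add(add(SSZ, SZ), add(Z, Z)))))))))
  →23  S(S(S(S(S(S(add(add(Z, add(Z, Z)), mul(SZ, add(add(SSZ, SZ), add(Z, Z))))))))))
  →24  S(S(S(S(S(S(add(add(Z, Z), mul(SZ, add(add(SSZ, SZ), add(Z, Z))))))))))
  →25  S(S(S(S(S(S(add(Z, mul(SZ, add(add(SSZ, SZ), add(Z, Z))))))))))
  →26  S(S(S(S(S(S(mul(SZ, add(add(SSZ, SZ), add(Z, Z)))))))))
  →27  S(S(S(S(S(S(add(add(add(SSZ, SZ), add(Z, Z)), mul(Z, add(add(SSZ, SZ), add(Z, Z))))))))))
  →28  S(S(S(S(S(S(add(add(S(add(SZ, SZ)), add(Z, Z)), mul(Z, add(add(SSZ, SZ), add(Z, Z))))))))))
  →29  S(S(S(S(S(S(add(S(add(add(SZ, SZ), add(Z, Z))), mul(Z, add(add(SSZ, SZ), add(Z, Z))))))))))
  →30  S(S(S(S(S(S(S(add(add(add(SZ, SZ), add(Z, Z)), mul(Z, add(add(SSZ, SZ), add(Z, Z)))))))))))
  →31  S(S(S(S(S(S(S(add(add(S(add(Z, SZ)), add(Z, Z)), mul(Z, add(add(SSZ, SZ), add(Z, Z)))))))))))
  →32  S(S(S(S(S(S(S(add(S(add(add(Z, SZ), add(Z, Z))), mul(Z, add(add(SSZ, SZ), add(Z, Z)))))))))))
  →33  S(S(S(S(S(S(S(S(add(add(add(Z, SZ), add(Z, Z)), mul(Z, add(add(SSZ, SZ), add(Z, Z))))))))))))
  →34  S(S(S(S(S(S(S(S(add(add(SZ, add(Z, Z)), mul(Z, add(add(SSZ, SZ), add(Z, Z))))))))))))
  →35  S(S(S(S(S(S(S(S(add(S(add(Z, add(Z, Z))), mul(Z, add(add(SSZ, SZ), add(Z, Z))))))))))))
  →36  S(S(S(S(S(S(S(S(S(add(add(Z, add(Z, Z)), mul(Z, add(add(SSZ, SZ), add(Z, Z)))))))))))))
  →37  S(S(S(S(S(S(S(S(S(add(add(Z, Z), mul(Z, add(add(SSZ, SZ), add(Z, Z)))))))))))))
  →38  S(S(S(S(S(S(S(S(S(add(Z, mul(Z, add(add(SSZ, SZ), add(Z, Z)))))))))))))
  →39  S(S(S(S(S(S(S(S(S(mul(Z, add(add(SSZ, SZ), add(Z, Z))))))))))))
  →40  S^9(Z)

Term B:
  start: add(mul(add(SZ, SSZ), add(SSSZ, Z)), mul(add(Z, Z), mul(Z, Z)))
  →1  add(mul(S(add(Z, SSZ)), add(SSSZ, Z)), mul(add(Z, Z), mul(Z, Z)))
  →2  add(add(add(SSSZ, Z), mul(add(Z, SSZ), add(SSSZ, Z))), mul(add(Z, Z), mul(Z, Z)))
  →3  add(add(S(add(SSZ, Z)), mul(add(Z, SSZ), add(SSSZ, Z))), mul(add(Z, Z), mul(Z, Z)))
  →4  add(S(add(add(SSZ, Z), mul(add(Z, SSZ), add(SSSZ, Z)))), mul(add(Z, Z), mul(Z, Z)))
  →5  S(add(add(add(SSZ, Z), mul(add(Z, SSZ), add(SSSZ, Z))), mul(add(Z, Z), mul(Z, Z))))
  →6  S(add(add(S(add(SZ, Z)), mul(add(Z, SSZ), add(SSSZ, Z))), mul(add(Z, Z), mul(Z, Z))))
  →7  S(add(S(add(add(SZ, Z), mul(add(Z, SSZ), add(SSSZ, Z)))), mul(add(Z, Z), mul(Z, Z))))
  →8  S(S(add(add(add(SZ, Z), mul(add(Z, SSZ), add(SSSZ, Z))), mul(add(Z, Z), mul(Z, Z)))))
  →9  S(S(add(add(S(add(Z, Z)), mul(add(Z, SSZ), add(SSSZ, Z))), mul(add(Z, Z), mul(Z, Z)))))
  →10  S(S(add(S(add(add(Z, Z), mul(add(Z, SSZ), add(SSSZ, Z)))), mul(add(Z, Z), mul(Z, Z)))))
  →11  S(S(S(add(add(add(Z, Z), mul(add(Z, SSZ), add(SSSZ, Z))), mul(add(Z, Z), mul(Z, Z))))))
  →12  S(S(S(add(add(Z, mul(add(Z, SSZ), add(SSSZ, Z))), mul(add(Z, Z), mul(Z, Z))))))
  →13  S(S(S(add(mul(add(Z, SSZ), add(SSSZ, Z)), mul(add(Z, Z), mul(Z, Z))))))
  →14  S(S(S(add(mul(SSZ, add(SSSZ, Z)), mul(add(Z, Z), mul(Z, Z))))))
  →15  S(S(S(add(add(add(SSSZ, Z), mul(SZ, add(SSSZ, Z))), mul(add(Z, Z), mul(Z, Z))))))
  →16  S(S(S(add(add(S(add(SSZ, Z)), mul(SZ, add(SSSZ, Z))), mul(add(Z, Z), mul(Z, Z))))))
  →17  S(S(S(add(S(add(add(SSZ, Z), mul(SZ, add(SSSZ, Z)))), mul(add(Z, Z), mul(Z, Z))))))
  →18  S(S(S(S(add(add(add(SSZ, Z), mul(SZ, add(SSSZ, Z))), mul(add(Z, Z), mul(Z, Z)))))))
  →19  S(S(S(S(add(add(S(add(SZ, Z)), mul(SZ, add(SSSZ, Z))), mul(add(Z, Z), mul(Z, Z)))))))
  →20  S(S(S(S(add(S(add(add(SZ, Z), mul(SZ, add(SSSZ, Z)))), mul(add(Z, Z), mul(Z, Z)))))))
  →21  S(S(S(S(S(add(add(add(SZ, Z), mul(SZ, add(SSSZ, Z))), mul(add(Z, Z), mul(Z, Z))))))))
  →22  S(S(S(S(S(add(add(S(add(Z, Z)), mul(SZ, add(SSSZ, Z))), mul(add(Z, Z), mul(Z, Z))))))))
  →23  S(S(S(S(S(add(S(add(add(Z, Z), mul(SZ, add(SSSZ, Z)))), mul(add(Z, Z), mul(Z, Z))))))))
  →24  S(S(S(S(S(S(add(add(add(Z, Z), mul(SZ, add(SSSZ, Z))), mul(add(Z, Z), mul(Z, Z)))))))))
  →25  S(S(S(S(S(S(add(add(Z, mul(SZ, add(SSSZ, Z))), mul(add(Z, Z), mul(Z, Z)))))))))
  →26  S(S(S(S(S(S(add(mul(SZ, add(SSSZ, Z)), mul(add(Z, Z), mul(Z, Z)))))))))
  →27  S(S(S(S(S(S(add(add(add(SSSZ, Z), mul(Z, add(SSSZ, Z))), mul(add(Z, Z), mul(Z, Z)))))))))
  →28  S(S(S(S(S(S(add(add(S(add(SSZ, Z)), mul(Z, add(SSSZ, Z))), mul(add(Z, Z), mul(Z, Z)))))))))
  →29  S(S(S(S(S(S(add(S(add(add(SSZ, Z), mul(Z, add(SSSZ, Z)))), mul(add(Z, Z), mul(Z, Z)))))))))
  →30  S(S(S(S(S(S(S(add(add(add(SSZ, Z), mul(Z, add(SSSZ, Z))), mul(add(Z, Z), mul(Z, Z))))))))))
  →31  S(S(S(S(S(S(S(add(add(S(add(SZ, Z)), mul(Z, add(SSSZ, Z))), mul(add(Z, Z), mul(Z, Z))))))))))
  →32  S(S(S(S(S(S(S(add(S(add(add(SZ, Z), mul(Z, add(SSSZ, Z)))), mul(add(Z, Z), mul(Z, Z))))))))))
  →33  S(S(S(S(S(S(S(S(add(add(add(SZ, Z), mul(Z, add(SSSZ, Z))), mul(add(Z, Z), mul(Z, Z)))))))))))
  →34  S(S(S(S(S(S(S(S(add(add(S(add(Z, Z)), mul(Z, add(SSSZ, Z))), mul(add(Z, Z), mul(Z, Z)))))))))))
  →35  S(S(S(S(S(S(S(S(add(S(add(add(Z, Z), mul(Z, add(SSSZ, Z)))), mul(add(Z, Z), mul(Z, Z)))))))))))
  →36  S(S(S(S(S(S(S(S(S(add(add(add(Z, Z), mul(Z, add(SSSZ, Z))), mul(add(Z, Z), mul(Z, Z))))))))))))
  →37  S(S(S(S(S(S(S(S(S(add(add(Z, mul(Z, add(SSSZ, Z))), mul(add(Z, Z), mul(Z, Z))))))))))))
  →38  S(S(S(S(S(S(S(S(S(add(mul(Z, add(SSSZ, Z)), mul(add(Z, Z), mul(Z, Z))))))))))))
  →39  S(S(S(S(S(S(S(S(S(add(Z, mul(add(Z, Z), mul(Z, Z))))))))))))
  →40  S(S(S(S(S(S(S(S(S(mul(add(Z, Z), mul(Z, Z)))))))))))
  →41  S(S(S(S(S(S(S(S(S(mul(Z, mul(Z, Z)))))))))))
  →42  S^9(Z)

Answer: SAME — A ⇓ S^9(Z), B ⇓ S^9(Z)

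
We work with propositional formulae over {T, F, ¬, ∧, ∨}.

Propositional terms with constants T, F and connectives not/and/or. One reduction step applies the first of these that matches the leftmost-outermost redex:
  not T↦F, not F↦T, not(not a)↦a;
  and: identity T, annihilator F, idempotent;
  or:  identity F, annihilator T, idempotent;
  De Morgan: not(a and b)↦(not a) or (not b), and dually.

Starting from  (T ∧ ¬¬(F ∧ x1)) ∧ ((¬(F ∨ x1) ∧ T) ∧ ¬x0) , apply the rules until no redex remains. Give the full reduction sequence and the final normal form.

Answer: normal form = F  (in 4 steps)

Reduction:
  start: (T ∧ ¬¬(F ∧ x1)) ∧ ((¬(F ∨ x1) ∧ T) ∧ ¬x0)
  [1] ¬¬(F ∧ x1) ∧ ((¬(F ∨ x1) ∧ T) ∧ ¬x0)
  [2] (F ∧ x1) ∧ ((¬(F ∨ x1) ∧ T) ∧ ¬x0)
  [3] F ∧ ((¬(F ∨ x1) ∧ T) ∧ ¬x0)
  [4] F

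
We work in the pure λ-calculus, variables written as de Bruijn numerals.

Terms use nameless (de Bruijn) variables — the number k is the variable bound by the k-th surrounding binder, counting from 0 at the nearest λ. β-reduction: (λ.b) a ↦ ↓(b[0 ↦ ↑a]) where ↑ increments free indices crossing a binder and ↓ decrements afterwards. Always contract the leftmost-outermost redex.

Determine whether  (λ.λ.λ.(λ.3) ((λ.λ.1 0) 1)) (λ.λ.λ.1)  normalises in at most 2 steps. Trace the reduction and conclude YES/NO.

  start: (λ.λ.λ.(λ.3) ((λ.λ.1 0) 1)) (λ.λ.λ.1)
  [1] λ.λ.(λ.λ.λ.λ.1) ((λ.λ.1 0) 1)
  [2] λ.λ.λ.λ.λ.1

Answer: YES — reaches normal form λ.λ.λ.λ.λ.1 in 2 ≤ 2 steps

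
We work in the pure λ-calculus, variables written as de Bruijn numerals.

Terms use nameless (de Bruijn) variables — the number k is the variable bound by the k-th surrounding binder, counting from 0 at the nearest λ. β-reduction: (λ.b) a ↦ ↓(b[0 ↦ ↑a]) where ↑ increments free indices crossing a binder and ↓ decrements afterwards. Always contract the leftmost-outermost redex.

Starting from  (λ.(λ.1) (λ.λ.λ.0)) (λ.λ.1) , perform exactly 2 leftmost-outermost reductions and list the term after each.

  start: (λ.(λ.1) (λ.λ.λ.0)) (λ.λ.1)
  step 1: (λ.λ.λ.1) (λ.λ.λ.0)
  step 2: λ.λ.1

Answer: after 2 steps: λ.λ.1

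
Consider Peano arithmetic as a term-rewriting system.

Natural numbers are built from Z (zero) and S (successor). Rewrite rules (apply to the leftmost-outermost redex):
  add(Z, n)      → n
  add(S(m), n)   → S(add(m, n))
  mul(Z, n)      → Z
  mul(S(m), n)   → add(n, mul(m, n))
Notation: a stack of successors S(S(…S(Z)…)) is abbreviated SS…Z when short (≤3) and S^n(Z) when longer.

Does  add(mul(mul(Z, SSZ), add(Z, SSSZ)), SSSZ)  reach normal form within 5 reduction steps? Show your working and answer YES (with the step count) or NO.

Answer: YES — reaches normal form SSSZ in 3 ≤ 5 steps

Working:
  start: add(mul(mul(Z, SSZ), add(Z, SSSZ)), SSSZ)
  step 1: add(mul(Z, add(Z, SSSZ)), SSSZ)
  step 2: add(Z, SSSZ)
  step 3: SSSZ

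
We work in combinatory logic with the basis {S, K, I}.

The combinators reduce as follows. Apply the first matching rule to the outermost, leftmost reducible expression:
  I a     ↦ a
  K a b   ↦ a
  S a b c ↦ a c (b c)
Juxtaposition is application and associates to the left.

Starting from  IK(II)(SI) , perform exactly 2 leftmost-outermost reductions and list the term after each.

Answer: after 2 steps: II

Working:
  start: IK(II)(SI)
  step 1: K(II)(SI)
  step 2: II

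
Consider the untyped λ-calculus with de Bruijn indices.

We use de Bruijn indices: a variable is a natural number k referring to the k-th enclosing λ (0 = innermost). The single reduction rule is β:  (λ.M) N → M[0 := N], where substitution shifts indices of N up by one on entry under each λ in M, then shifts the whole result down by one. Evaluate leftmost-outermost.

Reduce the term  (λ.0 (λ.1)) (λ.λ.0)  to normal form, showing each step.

  start: (λ.0 (λ.1)) (λ.λ.0)
  →1  (λ.λ.0) (λ.λ.λ.0)
  →2  λ.0

Answer: normal form = λ.0  (in 2 steps)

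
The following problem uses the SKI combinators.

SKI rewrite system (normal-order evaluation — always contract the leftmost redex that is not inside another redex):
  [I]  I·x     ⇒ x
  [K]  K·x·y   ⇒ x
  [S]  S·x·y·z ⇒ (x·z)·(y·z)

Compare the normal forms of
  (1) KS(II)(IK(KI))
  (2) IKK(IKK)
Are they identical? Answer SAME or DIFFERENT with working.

Answer: DIFFERENT — A ⇓ S(K(KI)), B ⇓ K

Working:
Term A:
  start: KS(II)(IK(KI))
  step 1: S(IK(KI))
  step 2: S(K(KI))

Term B:
  start: IKK(IKK)
  step 1: KK(IKK)
  step 2: K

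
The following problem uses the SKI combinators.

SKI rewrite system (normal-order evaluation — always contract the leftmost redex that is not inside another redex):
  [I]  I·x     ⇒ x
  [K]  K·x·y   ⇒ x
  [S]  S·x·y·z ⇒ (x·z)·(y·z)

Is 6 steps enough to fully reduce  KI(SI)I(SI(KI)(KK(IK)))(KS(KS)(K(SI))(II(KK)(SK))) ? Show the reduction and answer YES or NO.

Answer: NO — after 6 steps the term is K(KI(KK(IK)))(KS(KS)(K(SI))(II(KK)(SK))), not yet normal

Derivation:
  start: KI(SI)I(SI(KI)(KK(IK)))(KS(KS)(K(SI))(II(KK)(SK)))
  →1  II(SI(KI)(KK(IK)))(KS(KS)(K(SI))(II(KK)(SK)))
  →2  I(SI(KI)(KK(IK)))(KS(KS)(K(SI))(II(KK)(SK)))
  →3  SI(KI)(KK(IK))(KS(KS)(K(SI))(II(KK)(SK)))
  →4  I(KK(IK))(KI(KK(IK)))(KS(KS)(K(SI))(II(KK)(SK)))
  →5  KK(IK)(KI(KK(IK)))(KS(KS)(K(SI))(II(KK)(SK)))
  →6  K(KI(KK(IK)))(KS(KS)(K(SI))(II(KK)(SK)))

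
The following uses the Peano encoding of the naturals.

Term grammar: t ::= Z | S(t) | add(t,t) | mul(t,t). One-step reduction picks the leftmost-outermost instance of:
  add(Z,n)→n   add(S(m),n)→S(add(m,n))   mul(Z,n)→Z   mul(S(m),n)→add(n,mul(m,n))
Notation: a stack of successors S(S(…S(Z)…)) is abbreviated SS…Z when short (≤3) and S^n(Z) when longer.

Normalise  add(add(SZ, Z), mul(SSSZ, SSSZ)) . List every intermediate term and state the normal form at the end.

  start: add(add(SZ, Z), mul(SSSZ, SSSZ))
  →1  add(S(add(Z, Z)), mul(SSSZ, SSSZ))
  →2  S(add(add(Z, Z), mul(SSSZ, SSSZ)))
  →3  S(add(Z, mul(SSSZ, SSSZ)))
  →4  S(mul(SSSZ, SSSZ))
  →5  S(add(SSSZ, mul(SSZ, SSSZ)))
  →6  S(S(add(SSZ, mul(SSZ, SSSZ))))
  →7  S(S(S(add(SZ, mul(SSZ, SSSZ)))))
  →8  S(S(S(S(add(Z, mul(SSZ, SSSZ))))))
  →9  S(S(S(S(mul(SSZ, SSSZ)))))
  →10  S(S(S(S(add(SSSZ, mul(SZ, SSSZ))))))
  →11  S(S(S(S(S(add(SSZ, mul(SZ, SSSZ)))))))
  →12  S(S(S(S(S(S(add(SZ, mul(SZ, SSSZ))))))))
  →13  S(S(S(S(S(S(S(add(Z, mul(SZ, SSSZ)))))))))
  →14  S(S(S(S(S(S(S(mul(SZ, SSSZ))))))))
  →15  S(S(S(S(S(S(S(add(SSSZ, mul(Z, SSSZ)))))))))
  →16  S(S(S(S(S(S(S(S(add(SSZ, mul(Z, SSSZ))))))))))
  →17  S(S(S(S(S(S(S(S(S(add(SZ, mul(Z, SSSZ)))))))))))
  →18  S(S(S(S(S(S(S(S(S(S(add(Z, mul(Z, SSSZ))))))))))))
  →19  S(S(S(S(S(S(S(S(S(S(mul(Z, SSSZ)))))))))))
  →20  S^10(Z)

Answer: normal form = S^10(Z)  (in 20 steps)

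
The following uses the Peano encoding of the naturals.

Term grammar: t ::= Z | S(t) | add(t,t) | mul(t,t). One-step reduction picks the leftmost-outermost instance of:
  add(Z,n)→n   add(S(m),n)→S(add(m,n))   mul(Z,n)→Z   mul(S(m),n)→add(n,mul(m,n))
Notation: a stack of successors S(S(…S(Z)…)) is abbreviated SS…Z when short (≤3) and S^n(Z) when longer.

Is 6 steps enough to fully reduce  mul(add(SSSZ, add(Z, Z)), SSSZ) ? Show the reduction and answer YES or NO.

Answer: NO — after 6 steps the term is S(S(S(mul(add(SSZ, add(Z, Z)), SSSZ)))), not yet normal

Working:
  start: mul(add(SSSZ, add(Z, Z)), SSSZ)
  [1] mul(S(add(SSZ, add(Z, Z))), SSSZ)
  [2] add(SSSZ, mul(add(SSZ, add(Z, Z)), SSSZ))
  [3] S(add(SSZ, mul(add(SSZ, add(Z, Z)), SSSZ)))
  [4] S(S(add(SZ, mul(add(SSZ, add(Z, Z)), SSSZ))))
  [5] S(S(S(add(Z, mul(add(SSZ, add(Z, Z)), SSSZ)))))
  [6] S(S(S(mul(add(SSZ, add(Z, Z)), SSSZ))))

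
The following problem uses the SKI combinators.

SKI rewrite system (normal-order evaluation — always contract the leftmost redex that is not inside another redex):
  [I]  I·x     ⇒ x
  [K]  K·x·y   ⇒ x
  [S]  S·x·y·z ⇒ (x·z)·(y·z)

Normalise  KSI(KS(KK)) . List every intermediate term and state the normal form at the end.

  start: KSI(KS(KK))
  [1] S(KS(KK))
  [2] SS

Answer: normal form = SS  (in 2 steps)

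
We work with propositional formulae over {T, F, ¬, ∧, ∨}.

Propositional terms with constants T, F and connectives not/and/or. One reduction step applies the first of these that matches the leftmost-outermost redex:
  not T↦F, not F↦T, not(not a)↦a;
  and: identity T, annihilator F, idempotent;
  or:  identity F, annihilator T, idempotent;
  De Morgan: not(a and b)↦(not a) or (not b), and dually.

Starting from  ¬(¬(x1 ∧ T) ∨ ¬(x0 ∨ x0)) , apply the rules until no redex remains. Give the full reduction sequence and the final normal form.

Answer: normal form = x1 ∧ x0  (in 5 steps)

Working:
  start: ¬(¬(x1 ∧ T) ∨ ¬(x0 ∨ x0))
  step 1: ¬¬(x1 ∧ T) ∧ ¬¬(x0 ∨ x0)
  step 2: (x1 ∧ T) ∧ ¬¬(x0 ∨ x0)
  step 3: x1 ∧ ¬¬(x0 ∨ x0)
  step 4: x1 ∧ (x0 ∨ x0)
  step 5: x1 ∧ x0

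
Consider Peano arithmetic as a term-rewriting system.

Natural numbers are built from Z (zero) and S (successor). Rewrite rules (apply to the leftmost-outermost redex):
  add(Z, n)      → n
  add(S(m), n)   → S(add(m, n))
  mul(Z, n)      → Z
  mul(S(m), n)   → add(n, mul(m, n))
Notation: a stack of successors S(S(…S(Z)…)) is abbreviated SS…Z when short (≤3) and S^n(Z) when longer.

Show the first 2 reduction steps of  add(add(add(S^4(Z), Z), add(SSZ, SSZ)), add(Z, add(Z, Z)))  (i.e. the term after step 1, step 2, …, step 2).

Answer: after 2 steps: add(S(add(add(SSSZ, Z), add(SSZ, SSZ))), add(Z, add(Z, Z)))

Working:
  start: add(add(add(S^4(Z), Z), add(SSZ, SSZ)), add(Z, add(Z, Z)))
  step 1: add(add(S(add(SSSZ, Z)), add(SSZ, SSZ)), add(Z, add(Z, Z)))
  step 2: add(S(add(add(SSSZ, Z), add(SSZ, SSZ))), add(Z, add(Z, Z)))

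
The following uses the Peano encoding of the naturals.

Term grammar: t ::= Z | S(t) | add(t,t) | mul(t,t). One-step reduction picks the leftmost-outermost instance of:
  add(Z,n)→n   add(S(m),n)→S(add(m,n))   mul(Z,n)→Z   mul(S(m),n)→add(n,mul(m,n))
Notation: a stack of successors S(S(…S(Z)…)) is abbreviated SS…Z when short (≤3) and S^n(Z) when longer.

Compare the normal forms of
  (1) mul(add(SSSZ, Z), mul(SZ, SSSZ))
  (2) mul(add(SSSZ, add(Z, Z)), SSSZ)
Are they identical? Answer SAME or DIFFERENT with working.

Term A:
  start: mul(add(SSSZ, Z), mul(SZ, SSSZ))
  [1] mul(S(add(SSZ, Z)), mul(SZ, SSSZ))
  [2] add(mul(SZ, SSSZ), mul(add(SSZ, Z), mul(SZ, SSSZ)))
  [3] add(add(SSSZ, mul(Z, SSSZ)), mul(add(SSZ, Z), mul(SZ, SSSZ)))
  [4] add(S(add(SSZ, mul(Z, SSSZ))), mul(add(SSZ, Z), mul(SZ, SSSZ)))
  [5] S(add(add(SSZ, mul(Z, SSSZ)), mul(add(SSZ, Z), mul(SZ, SSSZ))))
  [6] S(add(S(add(SZ, mul(Z, SSSZ))), mul(add(SSZ, Z), mul(SZ, SSSZ))))
  [7] S(S(add(add(SZ, mul(Z, SSSZ)), mul(add(SSZ, Z), mul(SZ, SSSZ)))))
  [8] S(S(add(S(add(Z, mul(Z, SSSZ))), mul(add(SSZ, Z), mul(SZ, SSSZ)))))
  [9] S(S(S(add(add(Z, mul(Z, SSSZ)), mul(add(SSZ, Z), mul(SZ, SSSZ))))))
  [10] S(S(S(add(mul(Z, SSSZ), mul(add(SSZ, Z), mul(SZ, SSSZ))))))
  [11] S(S(S(add(Z, mul(add(SSZ, Z), mul(SZ, SSSZ))))))
  [12] S(S(S(mul(add(SSZ, Z), mul(SZ, SSSZ)))))
  [13] S(S(S(mul(S(add(SZ, Z)), mul(SZ, SSSZ)))))
  [14] S(S(S(add(mul(SZ, SSSZ), mul(add(SZ, Z), mul(SZ, SSSZ))))))
  [15] S(S(S(add(add(SSSZ, mul(Z, SSSZ)), mul(add(SZ, Z), mul(SZ, SSSZ))))))
  [16] S(S(S(add(S(add(SSZ, mul(Z, SSSZ))), mul(add(SZ, Z), mul(SZ, SSSZ))))))
  [17] S(S(S(S(add(add(SSZ, mul(Z, SSSZ)), mul(add(SZ, Z), mul(SZ, SSSZ)))))))
  [18] S(S(S(S(add(S(add(SZ, mul(Z, SSSZ))), mul(add(SZ, Z), mul(SZ, SSSZ)))))))
  [19] S(S(S(S(S(add(add(SZ, mul(Z, SSSZ)), mul(add(SZ, Z), mul(SZ, SSSZ))))))))
  [20] S(S(S(S(S(add(S(add(Z, mul(Z, SSSZ))), mul(add(SZ, Z), mul(SZ, SSSZ))))))))
  [21] S(S(S(S(S(S(add(add(Z, mul(Z, SSSZ)), mul(add(SZ, Z), mul(SZ, SSSZ)))))))))
  [22] S(S(S(S(S(S(add(mul(Z, SSSZ), mul(add(SZ, Z), mul(SZ, SSSZ)))))))))
  [23] S(S(S(S(S(S(add(Z, mul(add(SZ, Z), mul(SZ, SSSZ)))))))))
  [24] S(S(S(S(S(S(mul(add(SZ, Z), mul(SZ, SSSZ))))))))
  [25] S(S(S(S(S(S(mul(S(add(Z, Z)), mul(SZ, SSSZ))))))))
  [26] S(S(S(S(S(S(add(mul(SZ, SSSZ), mul(add(Z, Z), mul(SZ, SSSZ)))))))))
  [27] S(S(S(S(S(S(add(add(SSSZ, mul(Z, SSSZ)), mul(add(Z, Z), mul(SZ, SSSZ)))))))))
  [28] S(S(S(S(S(S(add(S(add(SSZ, mul(Z, SSSZ))), mul(add(Z, Z), mul(SZ, SSSZ)))))))))
  [29] S(S(S(S(S(S(S(add(add(SSZ, mul(Z, SSSZ)), mul(add(Z, Z), mul(SZ, SSSZ))))))))))
  [30] S(S(S(S(S(S(S(add(S(add(SZ, mul(Z, SSSZ))), mul(add(Z, Z), mul(SZ, SSSZ))))))))))
  [31] S(S(S(S(S(S(S(S(add(add(SZ, mul(Z, SSSZ)), mul(add(Z, Z), mul(SZ, SSSZ)))))))))))
  [32] S(S(S(S(S(S(S(S(add(S(add(Z, mul(Z, SSSZ))), mul(add(Z, Z), mul(SZ, SSSZ)))))))))))
  [33] S(S(S(S(S(S(S(S(S(add(add(Z, mul(Z, SSSZ)), mul(add(Z, Z), mul(SZ, SSSZ))))))))))))
  [34] S(S(S(S(S(S(S(S(S(add(mul(Z, SSSZ), mul(add(Z, Z), mul(SZ, SSSZ))))))))))))
  [35] S(S(S(S(S(S(S(S(S(add(Z, mul(add(Z, Z), mul(SZ, SSSZ))))))))))))
  [36] S(S(S(S(S(S(S(S(S(mul(add(Z, Z), mul(SZ, SSSZ)))))))))))
  [37] S(S(S(S(S(S(S(S(S(mul(Z, mul(SZ, SSSZ)))))))))))
  [38] S^9(Z)

Term B:
  start: mul(add(SSSZ, add(Z, Z)), SSSZ)
  [1] mul(S(add(SSZ, add(Z, Z))), SSSZ)
  [2] add(SSSZ, mul(add(SSZ, add(Z, Z)), SSSZ))
  [3] S(add(SSZ, mul(add(SSZ, add(Z, Z)), SSSZ)))
  [4] S(S(add(SZ, mul(add(SSZ, add(Z, Z)), SSSZ))))
  [5] S(S(S(add(Z, mul(add(SSZ, add(Z, Z)), SSSZ)))))
  [6] S(S(S(mul(add(SSZ, add(Z, Z)), SSSZ))))
  [7] S(S(S(mul(S(add(SZ, add(Z, Z))), SSSZ))))
  [8] S(S(S(add(SSSZ, mul(add(SZ, add(Z, Z)), SSSZ)))))
  [9] S(S(S(S(add(SSZ, mul(add(SZ, add(Z, Z)), SSSZ))))))
  [10] S(S(S(S(S(add(SZ, mul(add(SZ, add(Z, Z)), SSSZ)))))))
  [11] S(S(S(S(S(S(add(Z, mul(add(SZ, add(Z, Z)), SSSZ))))))))
  [12] S(S(S(S(S(S(mul(add(SZ, add(Z, Z)), SSSZ)))))))
  [13] S(S(S(S(S(S(mul(S(add(Z, add(Z, Z))), SSSZ)))))))
  [14] S(S(S(S(S(S(add(SSSZ, mul(add(Z, add(Z, Z)), SSSZ))))))))
  [15] S(S(S(S(S(S(S(add(SSZ, mul(add(Z, add(Z, Z)), SSSZ)))))))))
  [16] S(S(S(S(S(S(S(S(add(SZ, mul(add(Z, add(Z, Z)), SSSZ))))))))))
  [17] S(S(S(S(S(S(S(S(S(add(Z, mul(add(Z, add(Z, Z)), SSSZ)))))))))))
  [18] S(S(S(S(S(S(S(S(S(mul(add(Z, add(Z, Z)), SSSZ))))))))))
  [19] S(S(S(S(S(S(S(S(S(mul(add(Z, Z), SSSZ))))))))))
  [20] S(S(S(S(S(S(S(S(S(mul(Z, SSSZ))))))))))
  [21] S^9(Z)

Answer: SAME — A ⇓ S^9(Z), B ⇓ S^9(Z)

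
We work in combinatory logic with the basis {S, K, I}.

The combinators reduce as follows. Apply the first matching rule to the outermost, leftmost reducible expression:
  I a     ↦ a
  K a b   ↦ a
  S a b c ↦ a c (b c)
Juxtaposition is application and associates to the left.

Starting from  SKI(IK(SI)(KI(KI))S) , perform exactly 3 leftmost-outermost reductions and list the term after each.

Answer: after 3 steps: K(SI)(KI(KI))S

Working:
  start: SKI(IK(SI)(KI(KI))S)
  →1  K(IK(SI)(KI(KI))S)(I(IK(SI)(KI(KI))S))
  →2  IK(SI)(KI(KI))S
  →3  K(SI)(KI(KI))S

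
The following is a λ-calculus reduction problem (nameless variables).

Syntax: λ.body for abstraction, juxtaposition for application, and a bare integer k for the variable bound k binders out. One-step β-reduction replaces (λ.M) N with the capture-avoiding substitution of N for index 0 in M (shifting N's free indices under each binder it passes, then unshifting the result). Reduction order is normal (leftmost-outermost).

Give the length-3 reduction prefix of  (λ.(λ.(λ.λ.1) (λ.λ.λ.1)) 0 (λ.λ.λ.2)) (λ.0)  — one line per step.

Answer: after 3 steps: (λ.λ.λ.λ.1) (λ.λ.λ.2)

Derivation:
  start: (λ.(λ.(λ.λ.1) (λ.λ.λ.1)) 0 (λ.λ.λ.2)) (λ.0)
  [1] (λ.(λ.λ.1) (λ.λ.λ.1)) (λ.0) (λ.λ.λ.2)
  [2] (λ.λ.1) (λ.λ.λ.1) (λ.λ.λ.2)
  [3] (λ.λ.λ.λ.1) (λ.λ.λ.2)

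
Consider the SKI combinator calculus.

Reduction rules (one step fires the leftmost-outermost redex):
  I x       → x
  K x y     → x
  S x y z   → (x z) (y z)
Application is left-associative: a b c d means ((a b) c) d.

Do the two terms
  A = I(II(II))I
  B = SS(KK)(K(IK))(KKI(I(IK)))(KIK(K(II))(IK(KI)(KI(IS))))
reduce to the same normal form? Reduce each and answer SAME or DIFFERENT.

Answer: DIFFERENT — A ⇓ I, B ⇓ K(KK)

Derivation:
Term A:
  start: I(II(II))I
  →1  II(II)I
  →2  I(II)I
  →3  III
  →4  II
  →5  I

Term B:
  start: SS(KK)(K(IK))(KKI(I(IK)))(KIK(K(II))(IK(KI)(KI(IS))))
  →1  S(K(IK))(KK(K(IK)))(KKI(I(IK)))(KIK(K(II))(IK(KI)(KI(IS))))
  →2  K(IK)(KKI(I(IK)))(KK(K(IK))(KKI(I(IK))))(KIK(K(II))(IK(KI)(KI(IS))))
  →3  IK(KK(K(IK))(KKI(I(IK))))(KIK(K(II))(IK(KI)(KI(IS))))
  →4  K(KK(K(IK))(KKI(I(IK))))(KIK(K(II))(IK(KI)(KI(IS))))
  →5  KK(K(IK))(KKI(I(IK)))
  →6  K(KKI(I(IK)))
  →7  K(K(I(IK)))
  →8  K(K(IK))
  →9  K(KK)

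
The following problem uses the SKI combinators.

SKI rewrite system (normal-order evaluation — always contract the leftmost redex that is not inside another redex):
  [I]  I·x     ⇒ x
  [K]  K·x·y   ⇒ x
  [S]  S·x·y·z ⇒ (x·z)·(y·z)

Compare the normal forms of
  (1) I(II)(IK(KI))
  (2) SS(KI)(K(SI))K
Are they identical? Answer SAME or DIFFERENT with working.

Term A:
  start: I(II)(IK(KI))
  [1] II(IK(KI))
  [2] I(IK(KI))
  [3] IK(KI)
  [4] K(KI)

Term B:
  start: SS(KI)(K(SI))K
  [1] S(K(SI))(KI(K(SI)))K
  [2] K(SI)K(KI(K(SI))K)
  [3] SI(KI(K(SI))K)
  [4] SI(IK)
  [5] SIK

Answer: DIFFERENT — A ⇓ K(KI), B ⇓ SIK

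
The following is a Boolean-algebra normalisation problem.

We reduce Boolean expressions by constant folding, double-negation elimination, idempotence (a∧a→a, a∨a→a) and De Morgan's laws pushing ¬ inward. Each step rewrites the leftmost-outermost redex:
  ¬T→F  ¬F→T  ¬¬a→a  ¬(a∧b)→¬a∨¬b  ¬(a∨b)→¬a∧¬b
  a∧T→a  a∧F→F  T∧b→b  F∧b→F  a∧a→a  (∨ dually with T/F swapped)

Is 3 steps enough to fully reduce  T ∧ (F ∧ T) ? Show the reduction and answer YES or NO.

Answer: YES — reaches normal form F in 2 ≤ 3 steps

Working:
  start: T ∧ (F ∧ T)
  →1  F ∧ T
  →2  F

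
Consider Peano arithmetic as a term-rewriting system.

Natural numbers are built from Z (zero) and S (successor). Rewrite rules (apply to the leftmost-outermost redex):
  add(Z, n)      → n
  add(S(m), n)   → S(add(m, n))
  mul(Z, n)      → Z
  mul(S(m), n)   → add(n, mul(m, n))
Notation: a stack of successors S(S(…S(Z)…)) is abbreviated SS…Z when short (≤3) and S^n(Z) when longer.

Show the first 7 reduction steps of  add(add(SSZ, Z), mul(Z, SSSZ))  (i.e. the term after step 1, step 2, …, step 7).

  start: add(add(SSZ, Z), mul(Z, SSSZ))
  [1] add(S(add(SZ, Z)), mul(Z, SSSZ))
  [2] S(add(add(SZ, Z), mul(Z, SSSZ)))
  [3] S(add(S(add(Z, Z)), mul(Z, SSSZ)))
  [4] S(S(add(add(Z, Z), mul(Z, SSSZ))))
  [5] S(S(add(Z, mul(Z, SSSZ))))
  [6] S(S(mul(Z, SSSZ)))
  [7] SSZ

Answer: after 7 steps: SSZ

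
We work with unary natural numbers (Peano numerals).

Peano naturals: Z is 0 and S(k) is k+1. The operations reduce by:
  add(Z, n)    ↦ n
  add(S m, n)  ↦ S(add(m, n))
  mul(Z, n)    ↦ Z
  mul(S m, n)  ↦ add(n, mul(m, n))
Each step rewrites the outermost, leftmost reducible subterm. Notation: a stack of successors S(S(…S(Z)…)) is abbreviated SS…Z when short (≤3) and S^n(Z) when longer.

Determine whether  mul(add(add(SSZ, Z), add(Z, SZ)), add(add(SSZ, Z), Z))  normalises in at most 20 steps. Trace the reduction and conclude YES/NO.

Answer: NO — after 20 steps the term is S(S(S(add(S(add(add(Z, Z), Z)), mul(add(add(Z, Z), add(Z, SZ)), add(add(SSZ, Z), Z)))))), not yet normal

Derivation:
  start: mul(add(add(SSZ, Z), add(Z, SZ)), add(add(SSZ, Z), Z))
  →1  mul(add(S(add(SZ, Z)), add(Z, SZ)), add(add(SSZ, Z), Z))
  →2  mul(S(add(add(SZ, Z), add(Z, SZ))), add(add(SSZ, Z), Z))
  →3  add(add(add(SSZ, Z), Z), mul(add(add(SZ, Z), add(Z, SZ)), add(add(SSZ, Z), Z)))
  →4  add(add(S(add(SZ, Z)), Z), mul(add(add(SZ, Z), add(Z, SZ)), add(add(SSZ, Z), Z)))
  →5  add(S(add(add(SZ, Z), Z)), mul(add(add(SZ, Z), add(Z, SZ)), add(add(SSZ, Z), Z)))
  →6  S(add(add(add(SZ, Z), Z), mul(add(add(SZ, Z), add(Z, SZ)), add(add(SSZ, Z), Z))))
  →7  S(add(add(S(add(Z, Z)), Z), mul(add(add(SZ, Z), add(Z, SZ)), add(add(SSZ, Z), Z))))
  →8  S(add(S(add(add(Z, Z), Z)), mul(add(add(SZ, Z), add(Z, SZ)), add(add(SSZ, Z), Z))))
  →9  S(S(add(add(add(Z, Z), Z), mul(add(add(SZ, Z), add(Z, SZ)), add(add(SSZ, Z), Z)))))
  →10  S(S(add(add(Z, Z), mul(add(add(SZ, Z), add(Z, SZ)), add(add(SSZ, Z), Z)))))
  →11  S(S(add(Z, mul(add(add(SZ, Z), add(Z, SZ)), add(add(SSZ, Z), Z)))))
  →12  S(S(mul(add(add(SZ, Z), add(Z, SZ)), add(add(SSZ, Z), Z))))
  →13  S(S(mul(add(S(add(Z, Z)), add(Z, SZ)), add(add(SSZ, Z), Z))))
  →14  S(S(mul(S(add(add(Z, Z), add(Z, SZ))), add(add(SSZ, Z), Z))))
  →15  S(S(add(add(add(SSZ, Z), Z), mul(add(add(Z, Z), add(Z, SZ)), add(add(SSZ, Z), Z)))))
  →16  S(S(add(add(S(add(SZ, Z)), Z), mul(add(add(Z, Z), add(Z, SZ)), add(add(SSZ, Z), Z)))))
  →17  S(S(add(S(add(add(SZ, Z), Z)), mul(add(add(Z, Z), add(Z, SZ)), add(add(SSZ, Z), Z)))))
  →18  S(S(S(add(add(add(SZ, Z), Z), mul(add(add(Z, Z), add(Z, SZ)), add(add(SSZ, Z), Z))))))
  →19  S(S(S(add(add(S(add(Z, Z)), Z), mul(add(add(Z, Z), add(Z, SZ)), add(add(SSZ, Z), Z))))))
  →20  S(S(S(add(S(add(add(Z, Z), Z)), mul(add(add(Z, Z), add(Z, SZ)), add(add(SSZ, Z), Z))))))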